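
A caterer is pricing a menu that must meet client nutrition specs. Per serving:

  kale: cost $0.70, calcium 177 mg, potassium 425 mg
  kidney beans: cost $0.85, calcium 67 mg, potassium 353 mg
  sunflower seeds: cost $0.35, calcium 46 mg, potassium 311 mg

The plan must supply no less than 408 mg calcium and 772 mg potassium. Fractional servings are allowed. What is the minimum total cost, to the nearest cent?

Compare the cost at each extreme point of the feasible region.
kale only: max(408/177, 772/425) = 2.305 servings → $1.61.
kidney beans only: max(408/67, 772/353) = 6.09 servings → $5.18.
sunflower seeds only: max(408/46, 772/311) = 8.87 servings → $3.10.
kale + kidney beans: intersection lies outside the first quadrant.
kale + sunflower seeds: the both-tight solution has a negative serving — not a feasible corner.
kidney beans + sunflower seeds: the both-tight solution has a negative serving — not a feasible corner.
The minimum over all feasible corners is $1.61.

$1.61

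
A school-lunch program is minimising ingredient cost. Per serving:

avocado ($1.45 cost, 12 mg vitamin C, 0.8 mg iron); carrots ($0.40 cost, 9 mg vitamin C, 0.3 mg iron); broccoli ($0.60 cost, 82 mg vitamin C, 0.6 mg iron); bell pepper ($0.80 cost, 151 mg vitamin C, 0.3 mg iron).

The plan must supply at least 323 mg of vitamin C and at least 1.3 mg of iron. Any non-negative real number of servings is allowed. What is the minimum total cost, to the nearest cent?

avocado only: max(323/12, 1.3/0.8) = 26.92 servings → $39.03.
carrots only: max(323/9, 1.3/0.3) = 35.89 servings → $14.36.
broccoli only: max(323/82, 1.3/0.6) = 3.939 servings → $2.36.
bell pepper only: max(323/151, 1.3/0.3) = 4.333 servings → $3.47.
avocado + carrots: intersection lies outside the first quadrant.
avocado + broccoli: the both-tight solution has a negative serving — not a feasible corner.
avocado + bell pepper with both tight: 0.8481 servings and 2.072 servings → $2.89.
carrots + broccoli: the both-tight solution has a negative serving — not a feasible corner.
carrots + bell pepper with both tight: 2.333 servings and 2 servings → $2.53.
broccoli + bell pepper with both tight: 1.506 servings and 1.321 servings → $1.96.
Cheapest feasible corner: $1.96.

$1.96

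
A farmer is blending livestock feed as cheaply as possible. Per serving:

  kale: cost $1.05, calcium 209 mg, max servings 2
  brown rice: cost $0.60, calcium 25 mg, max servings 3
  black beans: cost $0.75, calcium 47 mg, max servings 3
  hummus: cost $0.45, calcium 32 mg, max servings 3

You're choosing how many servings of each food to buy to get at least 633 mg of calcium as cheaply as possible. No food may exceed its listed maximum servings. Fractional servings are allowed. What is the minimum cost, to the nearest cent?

Cost per mg of calcium: kale $0.0050, hummus $0.0141, black beans $0.0160, brown rice $0.0240.
Take 2 servings of kale: +418.0 mg calcium for $2.10 (total $2.10, still need 215.0 mg).
Take 3 servings of hummus: +96.0 mg calcium for $1.35 (total $3.45, still need 119.0 mg).
Take 2.532 servings of black beans: +119.0 mg calcium for $1.90 (total $5.35, still need 0.0 mg).
Filling from the cheapest source first is optimal under one linear minimum: $5.35.

$5.35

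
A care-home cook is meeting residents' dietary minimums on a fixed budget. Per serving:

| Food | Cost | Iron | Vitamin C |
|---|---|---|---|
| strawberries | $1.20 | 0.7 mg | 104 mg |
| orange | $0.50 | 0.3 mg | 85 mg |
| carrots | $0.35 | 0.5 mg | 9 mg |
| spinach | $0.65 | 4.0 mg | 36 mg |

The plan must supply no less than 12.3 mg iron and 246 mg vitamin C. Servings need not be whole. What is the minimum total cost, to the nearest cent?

$2.74

Minimising a linear cost over {iron ≥ 12.3, vitamin C ≥ 246, servings ≥ 0} — the optimum is at a vertex, using one or two foods.
strawberries only: max(12.3/0.7, 246/104) = 17.57 servings → $21.09.
orange only: max(12.3/0.3, 246/85) = 41 servings → $20.50.
carrots only: max(12.3/0.5, 246/9) = 27.33 servings → $9.57.
spinach only: max(12.3/4.0, 246/36) = 6.833 servings → $4.44.
strawberries + orange: the both-tight solution has a negative serving — not a feasible corner.
strawberries + carrots with both tight: 0.2691 servings and 24.22 servings → $8.80.
strawberries + spinach with both tight: 1.385 servings and 2.833 servings → $3.50.
orange + carrots with both tight: 0.309 servings and 24.41 servings → $8.70.
orange + spinach with both tight: 1.644 servings and 2.952 servings → $2.74.
carrots + spinach: the both-tight solution has a negative serving — not a feasible corner.
So the least-cost plan costs $2.74.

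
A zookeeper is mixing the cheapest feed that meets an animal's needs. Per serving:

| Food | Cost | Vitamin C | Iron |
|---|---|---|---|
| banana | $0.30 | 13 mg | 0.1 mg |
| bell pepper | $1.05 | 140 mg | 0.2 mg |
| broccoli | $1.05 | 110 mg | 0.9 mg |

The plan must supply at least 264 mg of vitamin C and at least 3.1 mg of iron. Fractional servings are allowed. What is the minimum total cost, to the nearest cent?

$3.62

For a min-cost LP with two ≥-constraints, a basic feasible solution has at most two positive variables.
banana only: max(264/13, 3.1/0.1) = 31 servings → $9.30.
bell pepper only: max(264/140, 3.1/0.2) = 15.5 servings → $16.27.
broccoli only: max(264/110, 3.1/0.9) = 3.444 servings → $3.62.
banana + bell pepper: intersection lies outside the first quadrant.
banana + broccoli: intersection lies outside the first quadrant.
bell pepper + broccoli: the both-tight solution has a negative serving — not a feasible corner.
Cheapest feasible corner: $3.62.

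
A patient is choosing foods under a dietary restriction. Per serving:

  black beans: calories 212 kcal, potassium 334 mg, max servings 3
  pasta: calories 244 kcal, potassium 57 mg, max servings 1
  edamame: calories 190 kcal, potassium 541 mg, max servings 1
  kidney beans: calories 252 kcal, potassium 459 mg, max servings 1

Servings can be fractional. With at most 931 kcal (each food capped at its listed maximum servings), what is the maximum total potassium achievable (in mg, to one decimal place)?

Potassium per kcal: edamame 2.847, kidney beans 1.821, black beans 1.575, pasta 0.2336.
Take 1 serving of edamame: uses 190 kcal, +541.0 mg potassium (running total 541.0 mg).
Take 1 serving of kidney beans: uses 252 kcal, +459.0 mg potassium (running total 1000.0 mg).
Take 2.307 servings of black beans: uses 489 kcal, +770.4 mg potassium (running total 1770.4 mg).
Greedy by best ratio exhausts the calories allowance optimally: 1770.4 mg.

1770.4 mg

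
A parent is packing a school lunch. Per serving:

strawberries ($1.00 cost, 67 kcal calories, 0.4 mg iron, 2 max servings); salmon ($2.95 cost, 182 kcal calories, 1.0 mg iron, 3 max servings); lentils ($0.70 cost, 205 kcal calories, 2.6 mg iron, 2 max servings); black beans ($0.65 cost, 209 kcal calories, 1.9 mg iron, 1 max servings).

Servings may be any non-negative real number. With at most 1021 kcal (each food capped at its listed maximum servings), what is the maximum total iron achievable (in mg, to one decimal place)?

9.4 mg

Iron per kcal: lentils 0.01268, black beans 0.009091, strawberries 0.00597, salmon 0.005495.
Take 2 servings of lentils: uses 410 kcal, +5.2 mg iron (running total 5.2 mg).
Take 1 serving of black beans: uses 209 kcal, +1.9 mg iron (running total 7.1 mg).
Take 2 servings of strawberries: uses 134 kcal, +0.8 mg iron (running total 7.9 mg).
Take 1.473 servings of salmon: uses 268 kcal, +1.5 mg iron (running total 9.4 mg).
Greedy by best ratio exhausts the calories allowance optimally: 9.4 mg.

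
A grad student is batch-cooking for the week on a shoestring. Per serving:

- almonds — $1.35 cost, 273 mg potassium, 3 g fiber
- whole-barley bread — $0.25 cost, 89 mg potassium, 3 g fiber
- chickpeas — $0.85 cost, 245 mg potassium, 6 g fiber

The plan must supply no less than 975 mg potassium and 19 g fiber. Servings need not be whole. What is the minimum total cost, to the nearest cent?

$2.74

Check every corner: each single food scaled to meet both minima, and each pair solved so both constraints bind.
almonds only: max(975/273, 19/3) = 6.333 servings → $8.55.
whole-barley bread only: max(975/89, 19/3) = 10.96 servings → $2.74.
chickpeas only: max(975/245, 19/6) = 3.98 servings → $3.38.
almonds + whole-barley bread with both tight: 2.236 servings and 4.098 servings → $4.04.
almonds + chickpeas with both tight: 1.323 servings and 2.505 servings → $3.92.
whole-barley bread + chickpeas with both targets exact would need a negative amount; discard.
Cheapest feasible corner: $2.74.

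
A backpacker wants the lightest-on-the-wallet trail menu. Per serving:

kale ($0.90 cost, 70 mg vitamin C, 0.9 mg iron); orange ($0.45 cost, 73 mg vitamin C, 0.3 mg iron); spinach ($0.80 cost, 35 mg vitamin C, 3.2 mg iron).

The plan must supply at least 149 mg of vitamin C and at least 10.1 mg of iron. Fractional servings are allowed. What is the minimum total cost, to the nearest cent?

$2.73

At the optimum either one food covers both requirements or two foods hit both targets exactly; no other combination can be cheaper.
kale only: max(149/70, 10.1/0.9) = 11.22 servings → $10.10.
orange only: max(149/73, 10.1/0.3) = 33.67 servings → $15.15.
spinach only: max(149/35, 10.1/3.2) = 4.257 servings → $3.41.
kale + orange with both targets exact would need a negative amount; discard.
kale + spinach with both tight: 0.6405 servings and 2.976 servings → $2.96.
orange + spinach with both tight: 0.5527 servings and 3.104 servings → $2.73.
The minimum over all feasible corners is $2.73.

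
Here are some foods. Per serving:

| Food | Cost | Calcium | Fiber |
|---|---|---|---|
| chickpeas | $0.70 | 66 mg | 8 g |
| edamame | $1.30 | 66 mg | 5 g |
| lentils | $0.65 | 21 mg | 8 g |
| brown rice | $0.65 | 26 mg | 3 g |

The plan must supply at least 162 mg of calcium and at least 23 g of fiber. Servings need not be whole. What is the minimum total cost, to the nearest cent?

$1.98

chickpeas only: max(162/66, 23/8) = 2.875 servings → $2.01.
edamame only: max(162/66, 23/5) = 4.6 servings → $5.98.
lentils only: max(162/21, 23/8) = 7.714 servings → $5.01.
brown rice only: max(162/26, 23/3) = 7.667 servings → $4.98.
chickpeas + edamame: the both-tight solution has a negative serving — not a feasible corner.
chickpeas + lentils with both tight: 2.258 servings and 0.6167 servings → $1.98.
chickpeas + brown rice: the both-tight solution has a negative serving — not a feasible corner.
edamame + lentils with both tight: 1.922 servings and 1.674 servings → $3.59.
edamame + brown rice: intersection lies outside the first quadrant.
lentils + brown rice with both tight: 0.7724 servings and 5.607 servings → $4.15.
The minimum over all feasible corners is $1.98.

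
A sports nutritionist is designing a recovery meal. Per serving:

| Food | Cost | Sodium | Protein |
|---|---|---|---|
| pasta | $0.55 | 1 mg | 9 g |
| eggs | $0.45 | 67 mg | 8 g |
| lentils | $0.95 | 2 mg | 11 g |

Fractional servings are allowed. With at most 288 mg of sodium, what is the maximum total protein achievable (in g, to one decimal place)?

Protein per mg sodium: pasta 9, lentils 5.5, eggs 0.1194.
With no serving limits, spend the whole sodium allowance on pasta: 288 mg / 1 mg × 9 g = 2592.0 g.

2592.0 g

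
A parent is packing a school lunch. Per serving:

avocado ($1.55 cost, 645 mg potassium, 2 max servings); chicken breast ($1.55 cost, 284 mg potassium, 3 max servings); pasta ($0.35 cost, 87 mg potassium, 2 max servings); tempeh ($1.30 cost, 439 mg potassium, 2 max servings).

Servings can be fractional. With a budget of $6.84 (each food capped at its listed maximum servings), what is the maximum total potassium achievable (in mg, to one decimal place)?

Potassium per dollar: avocado 416.1, tempeh 337.7, pasta 248.6, chicken breast 183.2.
Take 2 servings of avocado: spends $3.10, +1290.0 mg potassium (running total 1290.0 mg).
Take 2 servings of tempeh: spends $2.60, +878.0 mg potassium (running total 2168.0 mg).
Take 2 servings of pasta: spends $0.70, +174.0 mg potassium (running total 2342.0 mg).
Take 0.2839 servings of chicken breast: spends $0.44, +80.6 mg potassium (running total 2422.6 mg).
Filling greedily by potassium-per-dollar is optimal for one linear limit, giving 2422.6 mg.

2422.6 mg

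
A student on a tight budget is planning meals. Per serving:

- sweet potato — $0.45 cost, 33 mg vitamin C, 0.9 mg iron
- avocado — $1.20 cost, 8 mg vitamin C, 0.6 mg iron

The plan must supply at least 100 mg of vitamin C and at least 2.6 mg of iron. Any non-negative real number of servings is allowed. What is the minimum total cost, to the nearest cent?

sweet potato only: max(100/33, 2.6/0.9) = 3.03 servings → $1.36.
avocado only: max(100/8, 2.6/0.6) = 12.5 servings → $15.00.
sweet potato + avocado: intersection lies outside the first quadrant.
So the least-cost plan costs $1.36.

$1.36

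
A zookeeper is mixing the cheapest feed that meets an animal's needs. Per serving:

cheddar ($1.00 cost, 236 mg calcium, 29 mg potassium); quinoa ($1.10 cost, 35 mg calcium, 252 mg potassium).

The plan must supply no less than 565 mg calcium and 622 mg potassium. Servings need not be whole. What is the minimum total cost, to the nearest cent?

$4.52

At the optimum either one food covers both requirements or two foods hit both targets exactly; no other combination can be cheaper.
cheddar only: max(565/236, 622/29) = 21.45 servings → $21.45.
quinoa only: max(565/35, 622/252) = 16.14 servings → $17.76.
cheddar + quinoa with both tight: 2.063 servings and 2.231 servings → $4.52.
Cheapest feasible corner: $4.52.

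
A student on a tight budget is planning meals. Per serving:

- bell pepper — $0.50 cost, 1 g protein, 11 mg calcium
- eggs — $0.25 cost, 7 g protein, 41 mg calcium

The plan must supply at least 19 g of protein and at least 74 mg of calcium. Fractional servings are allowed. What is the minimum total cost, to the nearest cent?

$0.68

This is a tiny linear program; its minimum lies at a vertex of the feasible set. List the vertices and price them.
bell pepper only: max(19/1, 74/11) = 19 servings → $9.50.
eggs only: max(19/7, 74/41) = 2.714 servings → $0.68.
bell pepper + eggs with both targets exact would need a negative amount; discard.
So the least-cost plan costs $0.68.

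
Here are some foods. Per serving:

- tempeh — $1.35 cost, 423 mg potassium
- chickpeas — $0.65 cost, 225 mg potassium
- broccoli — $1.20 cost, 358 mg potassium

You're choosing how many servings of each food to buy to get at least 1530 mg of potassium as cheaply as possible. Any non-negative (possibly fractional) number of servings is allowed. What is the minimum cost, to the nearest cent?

Cost per mg of potassium: chickpeas $0.0029, tempeh $0.0032, broccoli $0.0034.
With no serving limits, use only chickpeas: 1530 mg / 225 mg = 6.8 servings × $0.65 = $4.42.

$4.42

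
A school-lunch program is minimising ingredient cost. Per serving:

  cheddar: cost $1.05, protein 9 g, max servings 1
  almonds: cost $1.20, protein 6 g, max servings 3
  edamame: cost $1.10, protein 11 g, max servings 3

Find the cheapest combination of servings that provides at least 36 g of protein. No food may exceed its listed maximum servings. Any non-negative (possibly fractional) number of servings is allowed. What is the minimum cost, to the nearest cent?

$3.65

Cost per g of protein: edamame $0.1000, cheddar $0.1167, almonds $0.2000.
Take 3 servings of edamame: +33.0 g protein for $3.30 (total $3.30, still need 3.0 g).
Take 0.3333 servings of cheddar: +3.0 g protein for $0.35 (total $3.65, still need 0.0 g).
Greedy by cheapest-per-g is optimal for a single linear constraint, so the minimum cost is $3.65.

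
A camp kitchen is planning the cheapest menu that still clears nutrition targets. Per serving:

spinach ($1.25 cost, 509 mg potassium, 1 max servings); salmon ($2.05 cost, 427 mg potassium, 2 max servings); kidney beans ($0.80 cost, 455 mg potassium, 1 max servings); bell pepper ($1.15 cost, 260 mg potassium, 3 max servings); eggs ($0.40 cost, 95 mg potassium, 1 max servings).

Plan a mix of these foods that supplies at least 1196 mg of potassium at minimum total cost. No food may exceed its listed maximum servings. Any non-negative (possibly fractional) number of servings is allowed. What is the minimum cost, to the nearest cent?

$3.06

Cost per mg of potassium: kidney beans $0.0018, spinach $0.0025, eggs $0.0042, bell pepper $0.0044, salmon $0.0048.
Take 1 serving of kidney beans: +455.0 mg potassium for $0.80 (total $0.80, still need 741.0 mg).
Take 1 serving of spinach: +509.0 mg potassium for $1.25 (total $2.05, still need 232.0 mg).
Take 1 serving of eggs: +95.0 mg potassium for $0.40 (total $2.45, still need 137.0 mg).
Take 0.5269 servings of bell pepper: +137.0 mg potassium for $0.61 (total $3.06, still need 0.0 mg).
Greedy by cheapest-per-mg is optimal for a single linear constraint, so the minimum cost is $3.06.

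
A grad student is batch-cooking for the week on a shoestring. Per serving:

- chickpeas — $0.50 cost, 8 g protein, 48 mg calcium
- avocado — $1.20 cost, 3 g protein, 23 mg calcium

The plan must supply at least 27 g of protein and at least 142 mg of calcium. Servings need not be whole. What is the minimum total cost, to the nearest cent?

$1.69

This is a tiny linear program; its minimum lies at a vertex of the feasible set. List the vertices and price them.
chickpeas only: max(27/8, 142/48) = 3.375 servings → $1.69.
avocado only: max(27/3, 142/23) = 9 servings → $10.80.
chickpeas + avocado with both targets exact would need a negative amount; discard.
The minimum over all feasible corners is $1.69.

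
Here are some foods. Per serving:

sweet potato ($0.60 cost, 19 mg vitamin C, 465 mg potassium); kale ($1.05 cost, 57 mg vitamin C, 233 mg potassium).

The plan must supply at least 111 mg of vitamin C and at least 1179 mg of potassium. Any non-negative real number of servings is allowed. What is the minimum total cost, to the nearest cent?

$2.51

A basic optimal solution has at most two foods positive. Try each food alone and each pair with both targets met exactly.
sweet potato only: max(111/19, 1179/465) = 5.842 servings → $3.51.
kale only: max(111/57, 1179/233) = 5.06 servings → $5.31.
sweet potato + kale with both tight: 1.872 servings and 1.323 servings → $2.51.
The minimum over all feasible corners is $2.51.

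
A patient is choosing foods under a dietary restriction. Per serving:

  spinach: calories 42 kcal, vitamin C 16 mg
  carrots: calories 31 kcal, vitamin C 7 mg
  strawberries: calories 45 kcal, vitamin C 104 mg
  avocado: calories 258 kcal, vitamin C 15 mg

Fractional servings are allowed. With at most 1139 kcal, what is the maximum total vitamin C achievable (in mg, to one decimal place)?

Vitamin C per kcal: strawberries 2.311, spinach 0.381, carrots 0.2258, avocado 0.05814.
With no serving limits, spend the whole calories allowance on strawberries: 1139 kcal / 45 kcal × 104 mg = 2632.4 mg.

2632.4 mg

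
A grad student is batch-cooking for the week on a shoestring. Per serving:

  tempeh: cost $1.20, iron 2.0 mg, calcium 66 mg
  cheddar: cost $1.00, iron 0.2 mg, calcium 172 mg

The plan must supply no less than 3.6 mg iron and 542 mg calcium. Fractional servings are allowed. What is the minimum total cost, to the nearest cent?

With two linear requirements the optimum uses one or two foods; enumerate the corners.
tempeh only: max(3.6/2.0, 542/66) = 8.212 servings → $9.85.
cheddar only: max(3.6/0.2, 542/172) = 18 servings → $18.00.
tempeh + cheddar with both tight: 1.544 servings and 2.559 servings → $4.41.
So the least-cost plan costs $4.41.

$4.41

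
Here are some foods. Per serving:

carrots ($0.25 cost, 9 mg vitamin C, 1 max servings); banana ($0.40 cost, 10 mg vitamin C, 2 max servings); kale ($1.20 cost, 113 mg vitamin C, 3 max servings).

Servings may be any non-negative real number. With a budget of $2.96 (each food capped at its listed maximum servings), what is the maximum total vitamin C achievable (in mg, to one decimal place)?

278.7 mg

Vitamin C per dollar: kale 94.17, carrots 36, banana 25.
Take 2.467 servings of kale: spends $2.96, +278.7 mg vitamin C (running total 278.7 mg).
Filling greedily by vitamin C-per-dollar is optimal for one linear limit, giving 278.7 mg.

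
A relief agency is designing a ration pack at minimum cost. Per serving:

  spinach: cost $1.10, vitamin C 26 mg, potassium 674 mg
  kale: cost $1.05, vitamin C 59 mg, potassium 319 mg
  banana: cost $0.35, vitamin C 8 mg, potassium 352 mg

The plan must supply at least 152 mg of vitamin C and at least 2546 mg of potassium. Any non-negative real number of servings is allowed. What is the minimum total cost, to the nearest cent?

This is a tiny linear program; its minimum lies at a vertex of the feasible set. List the vertices and price them.
spinach only: max(152/26, 2546/674) = 5.846 servings → $6.43.
kale only: max(152/59, 2546/319) = 7.981 servings → $8.38.
banana only: max(152/8, 2546/352) = 19 servings → $6.65.
spinach + kale with both tight: 3.232 servings and 1.152 servings → $4.76.
spinach + banana: the both-tight solution has a negative serving — not a feasible corner.
kale + banana with both tight: 1.819 servings and 5.584 servings → $3.86.
Cheapest feasible corner: $3.86.

$3.86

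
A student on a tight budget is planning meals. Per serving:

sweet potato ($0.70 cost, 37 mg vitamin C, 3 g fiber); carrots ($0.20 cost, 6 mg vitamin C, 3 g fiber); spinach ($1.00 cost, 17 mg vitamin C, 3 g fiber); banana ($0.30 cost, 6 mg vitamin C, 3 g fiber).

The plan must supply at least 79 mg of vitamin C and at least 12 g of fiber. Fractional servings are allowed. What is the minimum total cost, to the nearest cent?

An LP optimum is at a vertex; with two nutrient constraints at most two foods are used. Check each candidate.
sweet potato only: max(79/37, 12/3) = 4 servings → $2.80.
carrots only: max(79/6, 12/3) = 13.17 servings → $2.63.
spinach only: max(79/17, 12/3) = 4.647 servings → $4.65.
banana only: max(79/6, 12/3) = 13.17 servings → $3.95.
sweet potato + carrots with both tight: 1.774 servings and 2.226 servings → $1.69.
sweet potato + spinach with both tight: 0.55 servings and 3.45 servings → $3.83.
sweet potato + banana with both tight: 1.774 servings and 2.226 servings → $1.91.
carrots + spinach: the both-tight solution has a negative serving — not a feasible corner.
carrots + banana (both tight): parallel constraints — no distinct corner.
spinach + banana: intersection lies outside the first quadrant.
So the least-cost plan costs $1.69.

$1.69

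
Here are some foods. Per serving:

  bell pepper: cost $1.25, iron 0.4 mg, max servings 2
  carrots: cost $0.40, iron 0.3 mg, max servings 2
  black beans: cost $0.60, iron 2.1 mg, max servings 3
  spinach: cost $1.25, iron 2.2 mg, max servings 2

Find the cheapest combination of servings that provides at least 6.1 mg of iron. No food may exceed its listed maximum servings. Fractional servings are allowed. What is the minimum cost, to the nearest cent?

Cost per mg of iron: black beans $0.2857, spinach $0.5682, carrots $1.3333, bell pepper $3.1250.
Take 2.905 servings of black beans: +6.1 mg iron for $1.74 (total $1.74, still need 0.0 mg).
Greedy by cheapest-per-mg is optimal for a single linear constraint, so the minimum cost is $1.74.

$1.74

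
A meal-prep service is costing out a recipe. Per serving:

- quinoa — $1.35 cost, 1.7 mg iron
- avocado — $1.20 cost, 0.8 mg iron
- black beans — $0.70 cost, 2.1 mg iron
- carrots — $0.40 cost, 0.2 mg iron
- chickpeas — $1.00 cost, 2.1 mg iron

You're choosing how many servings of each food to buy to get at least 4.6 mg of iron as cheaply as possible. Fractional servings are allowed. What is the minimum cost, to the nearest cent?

$1.53

Cost per mg of iron: black beans $0.3333, chickpeas $0.4762, quinoa $0.7941, avocado $1.5000, carrots $2.0000.
With no serving limits, use only black beans: 4.6 mg / 2.1 mg = 2.19 servings × $0.70 = $1.53.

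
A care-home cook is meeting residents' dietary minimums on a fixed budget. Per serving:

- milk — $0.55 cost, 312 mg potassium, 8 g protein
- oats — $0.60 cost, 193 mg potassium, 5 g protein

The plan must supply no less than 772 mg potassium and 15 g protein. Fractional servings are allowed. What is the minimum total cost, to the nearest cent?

Two binding constraints pin down two serving amounts, so the optimal mix uses at most two foods. The candidates are each food alone (scaled to the tighter of potassium/protein) and each pair with both constraints tight.
milk only: max(772/312, 15/8) = 2.474 servings → $1.36.
oats only: max(772/193, 15/5) = 4 servings → $2.40.
milk + oats: the both-tight solution has a negative serving — not a feasible corner.
Cheapest feasible corner: $1.36.

$1.36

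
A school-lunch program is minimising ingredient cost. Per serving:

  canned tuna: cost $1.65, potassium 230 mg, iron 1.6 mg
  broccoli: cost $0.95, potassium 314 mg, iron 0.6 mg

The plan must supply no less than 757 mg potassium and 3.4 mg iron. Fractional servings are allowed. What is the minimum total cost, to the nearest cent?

This is a tiny linear program; its minimum lies at a vertex of the feasible set. List the vertices and price them.
canned tuna only: max(757/230, 3.4/1.6) = 3.291 servings → $5.43.
broccoli only: max(757/314, 3.4/0.6) = 5.667 servings → $5.38.
canned tuna + broccoli with both tight: 1.683 servings and 1.178 servings → $3.90.
Cheapest feasible corner: $3.90.

$3.90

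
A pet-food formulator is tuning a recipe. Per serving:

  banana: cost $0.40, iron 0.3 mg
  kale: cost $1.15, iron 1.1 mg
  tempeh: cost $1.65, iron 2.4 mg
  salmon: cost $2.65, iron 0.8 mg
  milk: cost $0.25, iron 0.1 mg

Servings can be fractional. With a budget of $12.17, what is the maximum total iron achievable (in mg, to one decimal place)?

17.7 mg

Iron per dollar: tempeh 1.455, kale 0.9565, banana 0.75, milk 0.4, salmon 0.3019.
With no serving limits, spend the whole cost allowance on tempeh: $12.17 / $1.65 × 2.4 mg = 17.7 mg.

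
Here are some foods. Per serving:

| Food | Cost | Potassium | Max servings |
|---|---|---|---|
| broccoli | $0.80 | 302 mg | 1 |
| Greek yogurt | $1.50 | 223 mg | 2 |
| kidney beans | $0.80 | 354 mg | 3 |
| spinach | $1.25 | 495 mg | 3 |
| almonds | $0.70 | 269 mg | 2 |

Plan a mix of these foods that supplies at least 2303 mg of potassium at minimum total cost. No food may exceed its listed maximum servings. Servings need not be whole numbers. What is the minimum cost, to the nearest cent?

Cost per mg of potassium: kidney beans $0.0023, spinach $0.0025, almonds $0.0026, broccoli $0.0026, Greek yogurt $0.0067.
Take 3 servings of kidney beans: +1062.0 mg potassium for $2.40 (total $2.40, still need 1241.0 mg).
Take 2.507 servings of spinach: +1241.0 mg potassium for $3.13 (total $5.53, still need 0.0 mg).
Filling from the cheapest source first is optimal under one linear minimum: $5.53.

$5.53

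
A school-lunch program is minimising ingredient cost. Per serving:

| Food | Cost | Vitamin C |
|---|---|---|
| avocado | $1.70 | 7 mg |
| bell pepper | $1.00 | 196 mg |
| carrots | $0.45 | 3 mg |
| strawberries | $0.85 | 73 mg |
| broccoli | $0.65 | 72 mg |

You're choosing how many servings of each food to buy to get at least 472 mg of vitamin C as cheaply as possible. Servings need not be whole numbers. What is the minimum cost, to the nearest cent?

Cost per mg of vitamin C: bell pepper $0.0051, broccoli $0.0090, strawberries $0.0116, carrots $0.1500, avocado $0.2429.
With no serving limits, use only bell pepper: 472 mg / 196 mg = 2.408 servings × $1.00 = $2.41.

$2.41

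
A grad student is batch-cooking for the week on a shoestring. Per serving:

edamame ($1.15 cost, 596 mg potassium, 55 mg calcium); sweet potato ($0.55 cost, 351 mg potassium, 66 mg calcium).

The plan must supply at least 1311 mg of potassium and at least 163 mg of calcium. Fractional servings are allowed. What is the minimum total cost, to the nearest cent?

$2.05

This is a tiny linear program; its minimum lies at a vertex of the feasible set. List the vertices and price them.
edamame only: max(1311/596, 163/55) = 2.964 servings → $3.41.
sweet potato only: max(1311/351, 163/66) = 3.735 servings → $2.05.
edamame + sweet potato with both tight: 1.463 servings and 1.25 servings → $2.37.
So the least-cost plan costs $2.05.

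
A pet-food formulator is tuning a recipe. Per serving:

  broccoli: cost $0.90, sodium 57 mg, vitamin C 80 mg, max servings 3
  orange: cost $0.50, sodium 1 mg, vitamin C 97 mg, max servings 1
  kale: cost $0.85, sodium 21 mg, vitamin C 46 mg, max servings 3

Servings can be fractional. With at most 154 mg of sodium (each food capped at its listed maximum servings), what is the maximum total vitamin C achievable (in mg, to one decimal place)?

Vitamin C per mg sodium: orange 97, kale 2.19, broccoli 1.404.
Take 1 serving of orange: uses 1 mg sodium, +97.0 mg vitamin C (running total 97.0 mg).
Take 3 servings of kale: uses 63 mg sodium, +138.0 mg vitamin C (running total 235.0 mg).
Take 1.579 servings of broccoli: uses 90 mg sodium, +126.3 mg vitamin C (running total 361.3 mg).
Filling greedily by vitamin C-per-mg sodium is optimal for one linear limit, giving 361.3 mg.

361.3 mg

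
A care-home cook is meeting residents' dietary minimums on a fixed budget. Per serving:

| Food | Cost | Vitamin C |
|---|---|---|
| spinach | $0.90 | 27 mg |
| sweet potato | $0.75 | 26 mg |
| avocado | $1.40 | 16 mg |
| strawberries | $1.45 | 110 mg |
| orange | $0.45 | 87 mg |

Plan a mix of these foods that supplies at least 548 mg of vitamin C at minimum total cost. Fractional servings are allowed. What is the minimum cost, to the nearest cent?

Cost per mg of vitamin C: orange $0.0052, strawberries $0.0132, sweet potato $0.0288, spinach $0.0333, avocado $0.0875.
With no serving limits, use only orange: 548 mg / 87 mg = 6.299 servings × $0.45 = $2.83.

$2.83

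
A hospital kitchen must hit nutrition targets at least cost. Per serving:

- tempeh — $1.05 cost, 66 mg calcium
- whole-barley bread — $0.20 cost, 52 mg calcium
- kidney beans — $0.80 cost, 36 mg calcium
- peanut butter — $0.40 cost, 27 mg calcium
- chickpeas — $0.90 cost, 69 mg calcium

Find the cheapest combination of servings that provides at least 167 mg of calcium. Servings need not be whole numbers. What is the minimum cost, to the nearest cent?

$0.64

Cost per mg of calcium: whole-barley bread $0.0038, chickpeas $0.0130, peanut butter $0.0148, tempeh $0.0159, kidney beans $0.0222.
With no serving limits, use only whole-barley bread: 167 mg / 52 mg = 3.212 servings × $0.20 = $0.64.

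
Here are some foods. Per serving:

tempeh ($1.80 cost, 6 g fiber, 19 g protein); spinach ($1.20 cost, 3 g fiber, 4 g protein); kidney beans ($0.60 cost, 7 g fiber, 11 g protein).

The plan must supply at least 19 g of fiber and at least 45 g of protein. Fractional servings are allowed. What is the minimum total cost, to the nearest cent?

Two binding constraints pin down two serving amounts, so the optimal mix uses at most two foods. The candidates are each food alone (scaled to the tighter of fiber/protein) and each pair with both constraints tight.
tempeh only: max(19/6, 45/19) = 3.167 servings → $5.70.
spinach only: max(19/3, 45/4) = 11.25 servings → $13.50.
kidney beans only: max(19/7, 45/11) = 4.091 servings → $2.45.
tempeh + spinach with both tight: 1.788 servings and 2.758 servings → $6.53.
tempeh + kidney beans with both tight: 1.582 servings and 1.358 servings → $3.66.
spinach + kidney beans: the both-tight solution has a negative serving — not a feasible corner.
Cheapest feasible corner: $2.45.

$2.45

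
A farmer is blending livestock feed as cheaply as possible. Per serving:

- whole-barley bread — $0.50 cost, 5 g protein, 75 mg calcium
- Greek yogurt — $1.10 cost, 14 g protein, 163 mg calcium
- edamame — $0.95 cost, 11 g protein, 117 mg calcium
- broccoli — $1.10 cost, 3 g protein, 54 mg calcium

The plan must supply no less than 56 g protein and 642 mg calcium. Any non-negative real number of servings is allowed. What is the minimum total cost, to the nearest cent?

$4.40

Check every corner: each single food scaled to meet both minima, and each pair solved so both constraints bind.
whole-barley bread only: max(56/5, 642/75) = 11.2 servings → $5.60.
Greek yogurt only: max(56/14, 642/163) = 4 servings → $4.40.
edamame only: max(56/11, 642/117) = 5.487 servings → $5.21.
broccoli only: max(56/3, 642/54) = 18.67 servings → $20.53.
whole-barley bread + Greek yogurt with both targets exact would need a negative amount; discard.
whole-barley bread + edamame with both tight: 2.125 servings and 4.125 servings → $4.98.
whole-barley bread + broccoli with both targets exact would need a negative amount; discard.
Greek yogurt + edamame with both tight: 3.29 servings and 0.9032 servings → $4.48.
Greek yogurt + broccoli: the both-tight solution has a negative serving — not a feasible corner.
edamame + broccoli with both tight: 4.519 servings and 2.099 servings → $6.60.
So the least-cost plan costs $4.40.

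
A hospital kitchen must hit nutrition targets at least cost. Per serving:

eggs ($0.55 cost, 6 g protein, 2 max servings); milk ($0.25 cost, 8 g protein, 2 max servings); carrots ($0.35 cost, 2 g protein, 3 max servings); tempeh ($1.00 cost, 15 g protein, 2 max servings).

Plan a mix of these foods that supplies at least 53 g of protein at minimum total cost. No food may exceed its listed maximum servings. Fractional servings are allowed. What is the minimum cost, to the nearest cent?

Cost per g of protein: milk $0.0312, tempeh $0.0667, eggs $0.0917, carrots $0.1750.
Take 2 servings of milk: +16.0 g protein for $0.50 (total $0.50, still need 37.0 g).
Take 2 servings of tempeh: +30.0 g protein for $2.00 (total $2.50, still need 7.0 g).
Take 1.167 servings of eggs: +7.0 g protein for $0.64 (total $3.14, still need 0.0 g).
Greedy by cheapest-per-g is optimal for a single linear constraint, so the minimum cost is $3.14.

$3.14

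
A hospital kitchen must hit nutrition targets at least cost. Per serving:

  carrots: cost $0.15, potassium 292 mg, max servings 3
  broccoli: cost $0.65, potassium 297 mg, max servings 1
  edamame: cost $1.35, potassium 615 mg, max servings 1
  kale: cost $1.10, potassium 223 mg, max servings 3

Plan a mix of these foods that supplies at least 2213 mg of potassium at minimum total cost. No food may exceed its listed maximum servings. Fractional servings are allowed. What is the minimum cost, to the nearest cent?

Cost per mg of potassium: carrots $0.0005, broccoli $0.0022, edamame $0.0022, kale $0.0049.
Take 3 servings of carrots: +876.0 mg potassium for $0.45 (total $0.45, still need 1337.0 mg).
Take 1 serving of broccoli: +297.0 mg potassium for $0.65 (total $1.10, still need 1040.0 mg).
Take 1 serving of edamame: +615.0 mg potassium for $1.35 (total $2.45, still need 425.0 mg).
Take 1.906 servings of kale: +425.0 mg potassium for $2.10 (total $4.55, still need 0.0 mg).
Filling from the cheapest source first is optimal under one linear minimum: $4.55.

$4.55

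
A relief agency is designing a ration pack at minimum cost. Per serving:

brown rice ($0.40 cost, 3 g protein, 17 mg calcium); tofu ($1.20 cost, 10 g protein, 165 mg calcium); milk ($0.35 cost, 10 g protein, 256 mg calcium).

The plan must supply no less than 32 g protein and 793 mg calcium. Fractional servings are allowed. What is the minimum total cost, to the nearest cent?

Two binding constraints pin down two serving amounts, so the optimal mix uses at most two foods. The candidates are each food alone (scaled to the tighter of protein/calcium) and each pair with both constraints tight.
brown rice only: max(32/3, 793/17) = 46.65 servings → $18.66.
tofu only: max(32/10, 793/165) = 4.806 servings → $5.77.
milk only: max(32/10, 793/256) = 3.2 servings → $1.12.
brown rice + tofu with both targets exact would need a negative amount; discard.
brown rice + milk with both tight: 0.4381 servings and 3.069 servings → $1.25.
tofu + milk with both tight: 0.2879 servings and 2.912 servings → $1.36.
Cheapest feasible corner: $1.12.

$1.12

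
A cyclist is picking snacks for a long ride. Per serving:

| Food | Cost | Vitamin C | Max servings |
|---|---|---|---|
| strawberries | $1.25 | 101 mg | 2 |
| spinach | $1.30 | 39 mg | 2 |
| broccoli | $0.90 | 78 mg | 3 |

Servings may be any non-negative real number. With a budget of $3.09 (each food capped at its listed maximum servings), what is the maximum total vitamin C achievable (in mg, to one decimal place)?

Vitamin C per dollar: broccoli 86.67, strawberries 80.8, spinach 30.
Take 3 servings of broccoli: spends $2.70, +234.0 mg vitamin C (running total 234.0 mg).
Take 0.312 servings of strawberries: spends $0.39, +31.5 mg vitamin C (running total 265.5 mg).
Greedy by best ratio exhausts the cost allowance optimally: 265.5 mg.

265.5 mg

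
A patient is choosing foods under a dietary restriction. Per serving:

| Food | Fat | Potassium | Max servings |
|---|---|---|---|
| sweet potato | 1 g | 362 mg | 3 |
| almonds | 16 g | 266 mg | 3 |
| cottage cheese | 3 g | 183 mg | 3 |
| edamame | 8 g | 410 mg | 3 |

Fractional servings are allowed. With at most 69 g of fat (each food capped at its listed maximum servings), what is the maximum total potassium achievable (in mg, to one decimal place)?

Potassium per g fat: sweet potato 362, cottage cheese 61, edamame 51.25, almonds 16.62.
Take 3 servings of sweet potato: uses 3 g fat, +1086.0 mg potassium (running total 1086.0 mg).
Take 3 servings of cottage cheese: uses 9 g fat, +549.0 mg potassium (running total 1635.0 mg).
Take 3 servings of edamame: uses 24 g fat, +1230.0 mg potassium (running total 2865.0 mg).
Take 2.062 servings of almonds: uses 33 g fat, +548.6 mg potassium (running total 3413.6 mg).
Filling greedily by potassium-per-g fat is optimal for one linear limit, giving 3413.6 mg.

3413.6 mg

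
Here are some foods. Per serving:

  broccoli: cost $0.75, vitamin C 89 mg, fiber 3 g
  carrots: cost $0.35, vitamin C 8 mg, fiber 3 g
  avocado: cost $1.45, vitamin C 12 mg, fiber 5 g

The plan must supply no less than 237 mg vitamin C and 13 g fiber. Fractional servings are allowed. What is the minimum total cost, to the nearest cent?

$2.52

At the optimum either one food covers both requirements or two foods hit both targets exactly; no other combination can be cheaper.
broccoli only: max(237/89, 13/3) = 4.333 servings → $3.25.
carrots only: max(237/8, 13/3) = 29.62 servings → $10.37.
avocado only: max(237/12, 13/5) = 19.75 servings → $28.64.
broccoli + carrots with both tight: 2.498 servings and 1.835 servings → $2.52.
broccoli + avocado with both tight: 2.516 servings and 1.09 servings → $3.47.
carrots + avocado: the both-tight solution has a negative serving — not a feasible corner.
So the least-cost plan costs $2.52.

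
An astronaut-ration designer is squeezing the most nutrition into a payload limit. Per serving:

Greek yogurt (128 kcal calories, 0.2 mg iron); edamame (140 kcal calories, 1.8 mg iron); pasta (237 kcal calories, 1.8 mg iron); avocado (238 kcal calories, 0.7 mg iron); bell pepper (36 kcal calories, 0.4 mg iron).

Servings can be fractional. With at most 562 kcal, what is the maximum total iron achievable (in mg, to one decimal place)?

7.2 mg

Iron per kcal: edamame 0.01286, bell pepper 0.01111, pasta 0.007595, avocado 0.002941, Greek yogurt 0.001563.
With no serving limits, spend the whole calories allowance on edamame: 562 kcal / 140 kcal × 1.8 mg = 7.2 mg.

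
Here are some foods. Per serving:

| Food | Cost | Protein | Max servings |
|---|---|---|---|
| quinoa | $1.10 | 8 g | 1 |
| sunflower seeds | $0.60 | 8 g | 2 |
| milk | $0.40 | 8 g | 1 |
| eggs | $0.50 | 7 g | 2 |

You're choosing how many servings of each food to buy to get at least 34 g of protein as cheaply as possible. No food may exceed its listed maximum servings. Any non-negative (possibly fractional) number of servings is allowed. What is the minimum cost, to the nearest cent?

$2.30

Cost per g of protein: milk $0.0500, eggs $0.0714, sunflower seeds $0.0750, quinoa $0.1375.
Take 1 serving of milk: +8.0 g protein for $0.40 (total $0.40, still need 26.0 g).
Take 2 servings of eggs: +14.0 g protein for $1.00 (total $1.40, still need 12.0 g).
Take 1.5 servings of sunflower seeds: +12.0 g protein for $0.90 (total $2.30, still need 0.0 g).
Greedy by cheapest-per-g is optimal for a single linear constraint, so the minimum cost is $2.30.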